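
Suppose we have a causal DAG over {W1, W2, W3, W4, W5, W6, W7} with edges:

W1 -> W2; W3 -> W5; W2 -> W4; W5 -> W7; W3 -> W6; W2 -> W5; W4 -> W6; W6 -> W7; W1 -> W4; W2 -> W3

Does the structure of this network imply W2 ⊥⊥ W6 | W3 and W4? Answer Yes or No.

We examine all 6 paths between W2 and W6:
Path 1: W2 → W4 → W6
  W4 is a chain here and W4 is conditioned on, so the path is blocked at W4.
Path 2: W2 → W3 → W5 → W7 ← W6
  W3 is a chain here and W3 is conditioned on, so the path is blocked at W3.
Path 3: W2 → W3 → W6
  W3 is a chain here and W3 is conditioned on, so the path is blocked at W3.
Path 4: W2 → W5 ← W3 → W6
  W5 is a collider here and neither W5 nor any of its descendants is conditioned on, so the collider stays closed — the path is blocked at W5.
Path 5: W2 → W5 → W7 ← W6
  W7 is a collider here and neither W7 nor any of its descendants is conditioned on, so the collider stays closed — the path is blocked at W7.
Path 6: W2 ← W1 → W4 → W6
  W4 is a chain here and W4 is conditioned on, so the path is blocked at W4.
Every path is blocked, so W2 and W6 are d-separated given {W3, W4}.

Yes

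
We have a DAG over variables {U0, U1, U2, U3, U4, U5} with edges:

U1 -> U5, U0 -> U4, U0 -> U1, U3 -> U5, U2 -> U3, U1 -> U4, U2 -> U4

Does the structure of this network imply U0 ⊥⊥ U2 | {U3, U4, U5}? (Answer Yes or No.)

No

We examine all 4 paths between U0 and U2:
  1. U0 → U1 → U5 ← U3 ← U2 — U1:chain[open]; U5:collider[open]; U3:chain[blocks] ⇒ blocked
  2. U0 → U1 → U4 ← U2 — U1:chain[open]; U4:collider[open] ⇒ active
  3. U0 → U4 ← U2 — U4:collider[open] ⇒ active
  4. U0 → U4 ← U1 → U5 ← U3 ← U2 — U4:collider[open]; U1:fork[open]; U5:collider[open]; U3:chain[blocks] ⇒ blocked
At least one path is unblocked, so d-separation fails.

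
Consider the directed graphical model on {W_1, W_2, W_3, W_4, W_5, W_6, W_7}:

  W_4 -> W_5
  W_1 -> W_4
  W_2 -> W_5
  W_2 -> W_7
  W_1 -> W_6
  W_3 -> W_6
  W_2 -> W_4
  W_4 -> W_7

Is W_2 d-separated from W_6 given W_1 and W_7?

Yes

3 paths connect W_2 and W_6; each must be blocked for d-separation to hold:
Path 1: W_2 → W_5 ← W_4 ← W_1 → W_6
  W_5 is a collider here and neither W_5 nor any of its descendants is conditioned on, so the collider stays closed — the path is blocked at W_5.
Path 2: W_2 → W_4 ← W_1 → W_6
  W_1 is a fork here and W_1 is conditioned on, so the path is blocked at W_1.
Path 3: W_2 → W_7 ← W_4 ← W_1 → W_6
  W_1 is a fork here and W_1 is conditioned on, so the path is blocked at W_1.
Since every path is blocked, d-separation holds.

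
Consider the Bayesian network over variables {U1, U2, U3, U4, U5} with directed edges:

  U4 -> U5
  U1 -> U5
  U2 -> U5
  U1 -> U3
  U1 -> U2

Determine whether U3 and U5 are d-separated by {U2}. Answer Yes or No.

2 paths connect U3 and U5; each must be blocked for d-separation to hold:
Path 1: U3 ← U1 → U5
  U1 is a fork and U1 is not conditioned on — no node blocks this path, so it is active.
Path 2: U3 ← U1 → U2 → U5
  U2 is a chain here and U2 is conditioned on, so the path is blocked at U2.
Because an active path exists, U3 and U5 are not d-separated.

No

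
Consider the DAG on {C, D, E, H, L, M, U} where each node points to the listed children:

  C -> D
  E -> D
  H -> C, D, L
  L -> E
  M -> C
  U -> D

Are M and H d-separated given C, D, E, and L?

No

We examine all 3 paths between M and H:
  1. M → C → D ← E ← L ← H — C:chain[blocks]; D:collider[open]; E:chain[blocks]; L:chain[blocks] ⇒ blocked
  2. M → C → D ← H — C:chain[blocks]; D:collider[open] ⇒ blocked
  3. M → C ← H — C:collider[open] ⇒ active
Because an active path exists, M and H are not d-separated.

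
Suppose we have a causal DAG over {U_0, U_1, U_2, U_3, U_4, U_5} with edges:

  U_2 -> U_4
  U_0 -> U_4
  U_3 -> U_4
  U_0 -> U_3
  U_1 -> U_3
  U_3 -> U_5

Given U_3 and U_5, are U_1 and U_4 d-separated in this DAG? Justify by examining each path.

2 paths connect U_1 and U_4; each must be blocked for d-separation to hold:
Path 1: U_1 → U_3 ← U_0 → U_4
  U_3 is a collider and U_3 is conditioned on, which opens it; U_0 is a fork and U_0 is not conditioned on — no node blocks this path, so it is active.
Path 2: U_1 → U_3 → U_4
  U_3 is a chain here and U_3 is conditioned on, so the path is blocked at U_3.
Because an active path exists, U_1 and U_4 are not d-separated.

No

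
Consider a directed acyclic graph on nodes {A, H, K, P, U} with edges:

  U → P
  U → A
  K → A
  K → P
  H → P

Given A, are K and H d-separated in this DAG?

We examine all 2 paths between K and H:
  1. K → A ← U → P ← H — A:collider[open]; U:fork[open]; P:collider[blocks] ⇒ blocked
  2. K → P ← H — P:collider[blocks] ⇒ blocked
Every path is blocked, so K and H are d-separated given {A}.

Yes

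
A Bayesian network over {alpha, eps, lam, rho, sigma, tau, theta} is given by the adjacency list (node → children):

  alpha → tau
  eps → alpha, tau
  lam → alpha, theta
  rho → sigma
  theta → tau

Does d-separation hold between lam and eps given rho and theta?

Yes

4 paths connect lam and eps; each must be blocked for d-separation to hold:
  1. lam → alpha ← eps — alpha:collider[blocks] ⇒ blocked
  2. lam → alpha → tau ← eps — alpha:chain[open]; tau:collider[blocks] ⇒ blocked
  3. lam → theta → tau ← eps — theta:chain[blocks]; tau:collider[blocks] ⇒ blocked
  4. lam → theta → tau ← alpha ← eps — theta:chain[blocks]; tau:collider[blocks]; alpha:chain[open] ⇒ blocked
Every path is blocked, so lam and eps are d-separated given {rho, theta}.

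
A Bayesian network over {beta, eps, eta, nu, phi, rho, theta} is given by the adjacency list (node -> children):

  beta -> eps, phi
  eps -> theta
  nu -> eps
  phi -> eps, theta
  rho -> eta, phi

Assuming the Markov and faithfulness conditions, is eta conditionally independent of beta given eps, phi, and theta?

No — eta and beta are not d-separated given {eps, phi, theta}.

There are 3 undirected paths between eta and beta; checking each against the conditioning set {eps, phi, theta}:
  1. eta ← rho → phi → theta ← eps ← beta — rho:fork[open]; phi:chain[blocks]; theta:collider[open]; eps:chain[blocks] ⇒ blocked
  2. eta ← rho → phi → eps ← beta — rho:fork[open]; phi:chain[blocks]; eps:collider[open] ⇒ blocked
  3. eta ← rho → phi ← beta — rho:fork[open]; phi:collider[open] ⇒ active
Because an active path exists, eta and beta are not d-separated.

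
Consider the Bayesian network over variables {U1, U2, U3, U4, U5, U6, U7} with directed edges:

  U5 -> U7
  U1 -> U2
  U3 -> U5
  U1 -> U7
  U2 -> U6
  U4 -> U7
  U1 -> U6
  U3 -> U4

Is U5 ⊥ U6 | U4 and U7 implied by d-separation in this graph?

No

There are 4 undirected paths between U5 and U6; checking each against the conditioning set {U4, U7}:
Path 1: U5 ← U3 → U4 → U7 ← U1 → U2 → U6
  U4 is a chain here and U4 is conditioned on, so the path is blocked at U4.
Path 2: U5 ← U3 → U4 → U7 ← U1 → U6
  U4 is a chain here and U4 is conditioned on, so the path is blocked at U4.
Path 3: U5 → U7 ← U1 → U2 → U6
  U7 is a collider and U7 is conditioned on, which opens it; U1 is a fork and U1 is not conditioned on; U2 is a chain and U2 is not conditioned on — no node blocks this path, so it is active.
Path 4: U5 → U7 ← U1 → U6
  U7 is a collider and U7 is conditioned on, which opens it; U1 is a fork and U1 is not conditioned on — no node blocks this path, so it is active.
Because an active path exists, U5 and U6 are not d-separated.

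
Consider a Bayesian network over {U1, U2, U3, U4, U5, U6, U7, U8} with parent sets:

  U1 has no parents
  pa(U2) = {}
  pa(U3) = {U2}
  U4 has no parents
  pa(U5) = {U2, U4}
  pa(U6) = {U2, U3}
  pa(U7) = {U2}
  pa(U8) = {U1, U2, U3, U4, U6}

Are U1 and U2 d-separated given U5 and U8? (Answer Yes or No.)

There are 6 undirected paths between U1 and U2; checking each against the conditioning set {U5, U8}:
  1. U1 → U8 ← U2 — U8:collider[open] ⇒ active
  2. U1 → U8 ← U3 ← U2 — U8:collider[open]; U3:chain[open] ⇒ active
  3. U1 → U8 ← U3 → U6 ← U2 — U8:collider[open]; U3:fork[open]; U6:collider[open] ⇒ active
  4. U1 → U8 ← U6 ← U2 — U8:collider[open]; U6:chain[open] ⇒ active
  5. U1 → U8 ← U6 ← U3 ← U2 — U8:collider[open]; U6:chain[open]; U3:chain[open] ⇒ active
  6. U1 → U8 ← U4 → U5 ← U2 — U8:collider[open]; U4:fork[open]; U5:collider[open] ⇒ active
Because an active path exists, U1 and U2 are not d-separated.

No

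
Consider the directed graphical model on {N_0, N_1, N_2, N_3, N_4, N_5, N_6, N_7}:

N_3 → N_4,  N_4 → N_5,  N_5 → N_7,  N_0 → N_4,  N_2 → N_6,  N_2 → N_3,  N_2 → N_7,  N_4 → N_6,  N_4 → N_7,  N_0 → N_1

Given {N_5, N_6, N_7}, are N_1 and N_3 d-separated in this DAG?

We examine all 4 paths between N_1 and N_3:
Path 1: N_1 ← N_0 → N_4 → N_6 ← N_2 → N_3
  N_0 is a fork and N_0 is not conditioned on; N_4 is a chain and N_4 is not conditioned on; N_6 is a collider and N_6 is conditioned on, which opens it; N_2 is a fork and N_2 is not conditioned on — no node blocks this path, so it is active.
Path 2: N_1 ← N_0 → N_4 → N_5 → N_7 ← N_2 → N_3
  N_5 is a chain here and N_5 is conditioned on, so the path is blocked at N_5.
Path 3: N_1 ← N_0 → N_4 → N_7 ← N_2 → N_3
  N_0 is a fork and N_0 is not conditioned on; N_4 is a chain and N_4 is not conditioned on; N_7 is a collider and N_7 is conditioned on, which opens it; N_2 is a fork and N_2 is not conditioned on — no node blocks this path, so it is active.
Path 4: N_1 ← N_0 → N_4 ← N_3
  N_0 is a fork and N_0 is not conditioned on; N_4 is a collider and its descendant N_6 is conditioned on, which opens it — no node blocks this path, so it is active.
At least one path is unblocked, so d-separation fails.

No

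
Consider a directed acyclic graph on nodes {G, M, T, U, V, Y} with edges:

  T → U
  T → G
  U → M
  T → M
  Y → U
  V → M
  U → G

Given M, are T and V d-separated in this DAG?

No — T and V are not d-separated given {M}.

We examine all 3 paths between T and V:
Path 1: T → U → M ← V
  U is a chain and U is not conditioned on; M is a collider and M is conditioned on, which opens it — no node blocks this path, so it is active.
Path 2: T → G ← U → M ← V
  G is a collider here and neither G nor any of its descendants is conditioned on, so the collider stays closed — the path is blocked at G.
Path 3: T → M ← V
  M is a collider and M is conditioned on, which opens it — no node blocks this path, so it is active.
Since the path T → U → M ← V is active, T and V are not d-separated given {M}.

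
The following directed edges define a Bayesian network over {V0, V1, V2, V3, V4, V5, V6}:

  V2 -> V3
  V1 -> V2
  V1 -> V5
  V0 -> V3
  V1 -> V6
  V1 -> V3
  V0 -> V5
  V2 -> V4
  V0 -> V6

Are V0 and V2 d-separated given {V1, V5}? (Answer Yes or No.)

Enumerating the 6 paths from V0 to V2 and testing each for blocking by {V1, V5}:
Path 1: V0 → V5 ← V1 → V2
  V1 is a fork here and V1 is conditioned on, so the path is blocked at V1.
Path 2: V0 → V5 ← V1 → V3 ← V2
  V1 is a fork here and V1 is conditioned on, so the path is blocked at V1.
Path 3: V0 → V3 ← V1 → V2
  V3 is a collider here and neither V3 nor any of its descendants is conditioned on, so the collider stays closed — the path is blocked at V3.
Path 4: V0 → V3 ← V2
  V3 is a collider here and neither V3 nor any of its descendants is conditioned on, so the collider stays closed — the path is blocked at V3.
Path 5: V0 → V6 ← V1 → V2
  V6 is a collider here and neither V6 nor any of its descendants is conditioned on, so the collider stays closed — the path is blocked at V6.
Path 6: V0 → V6 ← V1 → V3 ← V2
  V6 is a collider here and neither V6 nor any of its descendants is conditioned on, so the collider stays closed — the path is blocked at V6.
All paths are blocked; V0 ⊥ V2 | {V1, V5} holds.

Yes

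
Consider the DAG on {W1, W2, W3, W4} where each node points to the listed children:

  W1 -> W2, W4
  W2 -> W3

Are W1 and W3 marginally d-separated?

There is one path between W1 and W3:
Path 1: W1 → W2 → W3
  W2 is a chain and W2 is not conditioned on — no node blocks this path, so it is active.
Since the path W1 → W2 → W3 is active, W1 and W3 are not d-separated given ∅.

No — W1 and W3 are not d-separated given ∅.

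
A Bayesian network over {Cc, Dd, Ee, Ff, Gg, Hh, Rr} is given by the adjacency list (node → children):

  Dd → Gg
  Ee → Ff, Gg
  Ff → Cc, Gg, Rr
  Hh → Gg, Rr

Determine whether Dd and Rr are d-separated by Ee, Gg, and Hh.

We examine all 3 paths between Dd and Rr:
Path 1: Dd → Gg ← Ff → Rr
  Gg is a collider and Gg is conditioned on, which opens it; Ff is a fork and Ff is not conditioned on — no node blocks this path, so it is active.
Path 2: Dd → Gg ← Hh → Rr
  Hh is a fork here and Hh is conditioned on, so the path is blocked at Hh.
Path 3: Dd → Gg ← Ee → Ff → Rr
  Ee is a fork here and Ee is conditioned on, so the path is blocked at Ee.
Because an active path exists, Dd and Rr are not d-separated.

No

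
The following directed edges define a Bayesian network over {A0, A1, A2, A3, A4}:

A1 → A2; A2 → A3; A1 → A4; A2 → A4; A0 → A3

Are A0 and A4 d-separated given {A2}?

We examine all 2 paths between A0 and A4:
  1. A0 → A3 ← A2 ← A1 → A4 — A3:collider[blocks]; A2:chain[blocks]; A1:fork[open] ⇒ blocked
  2. A0 → A3 ← A2 → A4 — A3:collider[blocks]; A2:fork[blocks] ⇒ blocked
Since every path is blocked, d-separation holds.

Yes — A0 and A4 are d-separated given {A2}.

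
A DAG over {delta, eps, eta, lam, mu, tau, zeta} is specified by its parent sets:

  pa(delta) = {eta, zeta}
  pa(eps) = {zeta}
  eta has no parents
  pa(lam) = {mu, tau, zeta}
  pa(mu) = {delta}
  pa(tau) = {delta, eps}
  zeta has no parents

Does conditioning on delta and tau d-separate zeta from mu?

Yes — zeta and mu are d-separated given {delta, tau}.

6 paths connect zeta and mu; each must be blocked for d-separation to hold:
  1. zeta → eps → tau ← delta → mu — eps:chain[open]; tau:collider[open]; delta:fork[blocks] ⇒ blocked
  2. zeta → eps → tau → lam ← mu — eps:chain[open]; tau:chain[blocks]; lam:collider[blocks] ⇒ blocked
  3. zeta → delta → tau → lam ← mu — delta:chain[blocks]; tau:chain[blocks]; lam:collider[blocks] ⇒ blocked
  4. zeta → delta → mu — delta:chain[blocks] ⇒ blocked
  5. zeta → lam ← tau ← delta → mu — lam:collider[blocks]; tau:chain[blocks]; delta:fork[blocks] ⇒ blocked
  6. zeta → lam ← mu — lam:collider[blocks] ⇒ blocked
Every path is blocked, so zeta and mu are d-separated given {delta, tau}.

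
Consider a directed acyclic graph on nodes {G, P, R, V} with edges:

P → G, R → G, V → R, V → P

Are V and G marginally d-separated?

We examine all 2 paths between V and G:
Path 1: V → P → G
  P is a chain and P is not conditioned on — no node blocks this path, so it is active.
Path 2: V → R → G
  R is a chain and R is not conditioned on — no node blocks this path, so it is active.
Because an active path exists, V and G are not d-separated.

No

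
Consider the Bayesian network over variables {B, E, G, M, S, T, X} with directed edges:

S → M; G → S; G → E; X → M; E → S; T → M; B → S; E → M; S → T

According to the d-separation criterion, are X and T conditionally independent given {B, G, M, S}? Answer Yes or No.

No

Enumerating the 4 paths from X to T and testing each for blocking by {B, G, M, S}:
Path 1: X → M ← S → T
  S is a fork here and S is conditioned on, so the path is blocked at S.
Path 2: X → M ← E → S → T
  S is a chain here and S is conditioned on, so the path is blocked at S.
Path 3: X → M ← E ← G → S → T
  G is a fork here and G is conditioned on, so the path is blocked at G.
Path 4: X → M ← T
  M is a collider and M is conditioned on, which opens it — no node blocks this path, so it is active.
At least one path is unblocked, so d-separation fails.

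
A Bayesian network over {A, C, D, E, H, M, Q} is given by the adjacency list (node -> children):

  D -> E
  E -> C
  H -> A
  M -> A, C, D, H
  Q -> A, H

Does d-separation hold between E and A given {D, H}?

Yes

We examine all 6 paths between E and A:
Path 1: E ← D ← M → A
  D is a chain here and D is conditioned on, so the path is blocked at D.
Path 2: E ← D ← M → H ← Q → A
  D is a chain here and D is conditioned on, so the path is blocked at D.
Path 3: E ← D ← M → H → A
  D is a chain here and D is conditioned on, so the path is blocked at D.
Path 4: E → C ← M → A
  C is a collider here and neither C nor any of its descendants is conditioned on, so the collider stays closed — the path is blocked at C.
Path 5: E → C ← M → H ← Q → A
  C is a collider here and neither C nor any of its descendants is conditioned on, so the collider stays closed — the path is blocked at C.
Path 6: E → C ← M → H → A
  C is a collider here and neither C nor any of its descendants is conditioned on, so the collider stays closed — the path is blocked at C.
All paths are blocked; E ⊥ A | {D, H} holds.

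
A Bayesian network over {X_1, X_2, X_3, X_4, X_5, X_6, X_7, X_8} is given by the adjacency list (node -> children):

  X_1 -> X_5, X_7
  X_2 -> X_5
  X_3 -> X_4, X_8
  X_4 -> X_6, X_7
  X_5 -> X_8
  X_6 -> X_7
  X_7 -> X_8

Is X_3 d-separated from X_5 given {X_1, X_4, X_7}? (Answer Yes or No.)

Enumerating the 6 paths from X_3 to X_5 and testing each for blocking by {X_1, X_4, X_7}:
Path 1: X_3 → X_4 → X_7 → X_8 ← X_5
  X_4 is a chain here and X_4 is conditioned on, so the path is blocked at X_4.
Path 2: X_3 → X_4 → X_7 ← X_1 → X_5
  X_4 is a chain here and X_4 is conditioned on, so the path is blocked at X_4.
Path 3: X_3 → X_4 → X_6 → X_7 → X_8 ← X_5
  X_4 is a chain here and X_4 is conditioned on, so the path is blocked at X_4.
Path 4: X_3 → X_4 → X_6 → X_7 ← X_1 → X_5
  X_4 is a chain here and X_4 is conditioned on, so the path is blocked at X_4.
Path 5: X_3 → X_8 ← X_7 ← X_1 → X_5
  X_8 is a collider here and neither X_8 nor any of its descendants is conditioned on, so the collider stays closed — the path is blocked at X_8.
Path 6: X_3 → X_8 ← X_5
  X_8 is a collider here and neither X_8 nor any of its descendants is conditioned on, so the collider stays closed — the path is blocked at X_8.
Every path is blocked, so X_3 and X_5 are d-separated given {X_1, X_4, X_7}.

Yes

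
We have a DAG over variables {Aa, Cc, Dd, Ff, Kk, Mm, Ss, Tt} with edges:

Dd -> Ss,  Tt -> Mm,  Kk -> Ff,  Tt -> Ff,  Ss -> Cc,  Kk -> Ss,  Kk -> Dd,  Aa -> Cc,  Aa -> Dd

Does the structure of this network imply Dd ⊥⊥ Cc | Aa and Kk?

We examine all 3 paths between Dd and Cc:
Path 1: Dd ← Kk → Ss → Cc
  Kk is a fork here and Kk is conditioned on, so the path is blocked at Kk.
Path 2: Dd → Ss → Cc
  Ss is a chain and Ss is not conditioned on — no node blocks this path, so it is active.
Path 3: Dd ← Aa → Cc
  Aa is a fork here and Aa is conditioned on, so the path is blocked at Aa.
Since the path Dd → Ss → Cc is active, Dd and Cc are not d-separated given {Aa, Kk}.

No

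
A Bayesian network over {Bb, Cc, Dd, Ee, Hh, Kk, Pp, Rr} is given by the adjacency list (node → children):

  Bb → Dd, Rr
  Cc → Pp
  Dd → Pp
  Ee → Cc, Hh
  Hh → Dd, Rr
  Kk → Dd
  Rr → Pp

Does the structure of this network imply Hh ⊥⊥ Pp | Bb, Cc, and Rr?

There are 5 undirected paths between Hh and Pp; checking each against the conditioning set {Bb, Cc, Rr}:
Path 1: Hh → Rr ← Bb → Dd → Pp
  Bb is a fork here and Bb is conditioned on, so the path is blocked at Bb.
Path 2: Hh → Rr → Pp
  Rr is a chain here and Rr is conditioned on, so the path is blocked at Rr.
Path 3: Hh ← Ee → Cc → Pp
  Cc is a chain here and Cc is conditioned on, so the path is blocked at Cc.
Path 4: Hh → Dd ← Bb → Rr → Pp
  Dd is a collider here and neither Dd nor any of its descendants is conditioned on, so the collider stays closed — the path is blocked at Dd.
Path 5: Hh → Dd → Pp
  Dd is a chain and Dd is not conditioned on — no node blocks this path, so it is active.
At least one path is unblocked, so d-separation fails.

No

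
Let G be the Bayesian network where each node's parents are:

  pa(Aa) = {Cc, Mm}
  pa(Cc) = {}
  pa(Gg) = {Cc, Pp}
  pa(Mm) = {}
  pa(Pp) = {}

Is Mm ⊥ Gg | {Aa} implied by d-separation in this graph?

There is one path between Mm and Gg:
Path 1: Mm → Aa ← Cc → Gg
  Aa is a collider and Aa is conditioned on, which opens it; Cc is a fork and Cc is not conditioned on — no node blocks this path, so it is active.
Since the path Mm → Aa ← Cc → Gg is active, Mm and Gg are not d-separated given {Aa}.

No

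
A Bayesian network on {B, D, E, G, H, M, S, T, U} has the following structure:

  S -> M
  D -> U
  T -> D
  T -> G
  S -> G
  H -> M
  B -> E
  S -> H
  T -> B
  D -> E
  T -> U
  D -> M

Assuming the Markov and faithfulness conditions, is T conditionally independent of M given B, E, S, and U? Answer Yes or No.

No — T and M are not d-separated given {B, E, S, U}.

There are 5 undirected paths between T and M; checking each against the conditioning set {B, E, S, U}:
Path 1: T → G ← S → M
  G is a collider here and neither G nor any of its descendants is conditioned on, so the collider stays closed — the path is blocked at G.
Path 2: T → G ← S → H → M
  G is a collider here and neither G nor any of its descendants is conditioned on, so the collider stays closed — the path is blocked at G.
Path 3: T → D → M
  D is a chain and D is not conditioned on — no node blocks this path, so it is active.
Path 4: T → U ← D → M
  U is a collider and U is conditioned on, which opens it; D is a fork and D is not conditioned on — no node blocks this path, so it is active.
Path 5: T → B → E ← D → M
  B is a chain here and B is conditioned on, so the path is blocked at B.
Since the path T → D → M is active, T and M are not d-separated given {B, E, S, U}.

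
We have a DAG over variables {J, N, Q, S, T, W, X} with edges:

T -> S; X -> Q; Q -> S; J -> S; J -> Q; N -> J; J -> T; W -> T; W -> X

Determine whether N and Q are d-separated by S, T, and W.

No — N and Q are not d-separated given {S, T, W}.

Enumerating the 5 paths from N to Q and testing each for blocking by {S, T, W}:
Path 1: N → J → Q
  J is a chain and J is not conditioned on — no node blocks this path, so it is active.
Path 2: N → J → T ← W → X → Q
  W is a fork here and W is conditioned on, so the path is blocked at W.
Path 3: N → J → T → S ← Q
  T is a chain here and T is conditioned on, so the path is blocked at T.
Path 4: N → J → S ← Q
  J is a chain and J is not conditioned on; S is a collider and S is conditioned on, which opens it — no node blocks this path, so it is active.
Path 5: N → J → S ← T ← W → X → Q
  T is a chain here and T is conditioned on, so the path is blocked at T.
Because an active path exists, N and Q are not d-separated.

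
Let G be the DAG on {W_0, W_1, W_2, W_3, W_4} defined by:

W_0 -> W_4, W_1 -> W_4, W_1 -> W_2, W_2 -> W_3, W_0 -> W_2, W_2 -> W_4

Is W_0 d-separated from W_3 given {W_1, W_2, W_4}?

Yes

3 paths connect W_0 and W_3; each must be blocked for d-separation to hold:
Path 1: W_0 → W_4 ← W_1 → W_2 → W_3
  W_1 is a fork here and W_1 is conditioned on, so the path is blocked at W_1.
Path 2: W_0 → W_4 ← W_2 → W_3
  W_2 is a fork here and W_2 is conditioned on, so the path is blocked at W_2.
Path 3: W_0 → W_2 → W_3
  W_2 is a chain here and W_2 is conditioned on, so the path is blocked at W_2.
All paths are blocked; W_0 ⊥ W_3 | {W_1, W_2, W_4} holds.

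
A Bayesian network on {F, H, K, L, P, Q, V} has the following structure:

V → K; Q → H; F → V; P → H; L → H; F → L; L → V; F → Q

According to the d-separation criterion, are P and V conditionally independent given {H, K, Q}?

No — P and V are not d-separated given {H, K, Q}.

Enumerating the 4 paths from P to V and testing each for blocking by {H, K, Q}:
Path 1: P → H ← Q ← F → V
  Q is a chain here and Q is conditioned on, so the path is blocked at Q.
Path 2: P → H ← Q ← F → L → V
  Q is a chain here and Q is conditioned on, so the path is blocked at Q.
Path 3: P → H ← L → V
  H is a collider and H is conditioned on, which opens it; L is a fork and L is not conditioned on — no node blocks this path, so it is active.
Path 4: P → H ← L ← F → V
  H is a collider and H is conditioned on, which opens it; L is a chain and L is not conditioned on; F is a fork and F is not conditioned on — no node blocks this path, so it is active.
At least one path is unblocked, so d-separation fails.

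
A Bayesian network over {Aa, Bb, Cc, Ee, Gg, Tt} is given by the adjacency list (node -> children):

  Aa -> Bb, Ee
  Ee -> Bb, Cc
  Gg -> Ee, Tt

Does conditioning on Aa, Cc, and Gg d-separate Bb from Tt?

There are 2 undirected paths between Bb and Tt; checking each against the conditioning set {Aa, Cc, Gg}:
Path 1: Bb ← Ee ← Gg → Tt
  Gg is a fork here and Gg is conditioned on, so the path is blocked at Gg.
Path 2: Bb ← Aa → Ee ← Gg → Tt
  Aa is a fork here and Aa is conditioned on, so the path is blocked at Aa.
All paths are blocked; Bb ⊥ Tt | {Aa, Cc, Gg} holds.

Yes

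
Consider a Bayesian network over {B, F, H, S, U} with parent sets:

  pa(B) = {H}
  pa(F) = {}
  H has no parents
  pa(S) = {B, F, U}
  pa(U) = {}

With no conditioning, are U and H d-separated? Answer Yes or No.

Yes — U and H are d-separated given ∅.

Only one path connects U and H:
  1. U → S ← B ← H — S:collider[blocks]; B:chain[open] ⇒ blocked
Every path is blocked, so U and H are d-separated given ∅.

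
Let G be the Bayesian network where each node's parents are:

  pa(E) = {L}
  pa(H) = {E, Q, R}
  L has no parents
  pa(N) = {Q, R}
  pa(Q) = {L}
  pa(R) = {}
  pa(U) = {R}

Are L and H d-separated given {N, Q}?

There are 3 undirected paths between L and H; checking each against the conditioning set {N, Q}:
Path 1: L → E → H
  E is a chain and E is not conditioned on — no node blocks this path, so it is active.
Path 2: L → Q → H
  Q is a chain here and Q is conditioned on, so the path is blocked at Q.
Path 3: L → Q → N ← R → H
  Q is a chain here and Q is conditioned on, so the path is blocked at Q.
Since the path L → E → H is active, L and H are not d-separated given {N, Q}.

No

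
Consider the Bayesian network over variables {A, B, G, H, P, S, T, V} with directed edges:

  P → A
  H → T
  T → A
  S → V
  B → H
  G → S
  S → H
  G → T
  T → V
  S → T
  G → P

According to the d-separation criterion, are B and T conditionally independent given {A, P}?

There are 5 undirected paths between B and T; checking each against the conditioning set {A, P}:
Path 1: B → H ← S → V ← T
  V is a collider here and neither V nor any of its descendants is conditioned on, so the collider stays closed — the path is blocked at V.
Path 2: B → H ← S → T
  H is a collider and its descendant A is conditioned on, which opens it; S is a fork and S is not conditioned on — no node blocks this path, so it is active.
Path 3: B → H ← S ← G → P → A ← T
  P is a chain here and P is conditioned on, so the path is blocked at P.
Path 4: B → H ← S ← G → T
  H is a collider and its descendant A is conditioned on, which opens it; S is a chain and S is not conditioned on; G is a fork and G is not conditioned on — no node blocks this path, so it is active.
Path 5: B → H → T
  H is a chain and H is not conditioned on — no node blocks this path, so it is active.
Because an active path exists, B and T are not d-separated.

No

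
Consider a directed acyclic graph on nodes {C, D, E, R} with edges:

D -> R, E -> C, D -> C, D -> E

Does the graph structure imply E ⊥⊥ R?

There are 2 undirected paths between E and R; checking each against the conditioning set ∅:
  1. E → C ← D → R — C:collider[blocks]; D:fork[open] ⇒ blocked
  2. E ← D → R — D:fork[open] ⇒ active
At least one path is unblocked, so d-separation fails.

No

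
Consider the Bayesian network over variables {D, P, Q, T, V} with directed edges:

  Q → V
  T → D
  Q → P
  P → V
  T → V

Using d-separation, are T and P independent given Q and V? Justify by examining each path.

No

We examine all 2 paths between T and P:
  1. T → V ← Q → P — V:collider[open]; Q:fork[blocks] ⇒ blocked
  2. T → V ← P — V:collider[open] ⇒ active
At least one path is unblocked, so d-separation fails.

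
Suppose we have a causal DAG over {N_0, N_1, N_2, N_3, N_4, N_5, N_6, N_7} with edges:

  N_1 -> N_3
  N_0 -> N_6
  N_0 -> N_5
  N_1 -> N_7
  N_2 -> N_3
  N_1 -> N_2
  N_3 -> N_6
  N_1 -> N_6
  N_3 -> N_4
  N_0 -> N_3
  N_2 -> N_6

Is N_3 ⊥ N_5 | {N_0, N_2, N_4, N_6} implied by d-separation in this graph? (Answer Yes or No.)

Enumerating the 6 paths from N_3 to N_5 and testing each for blocking by {N_0, N_2, N_4, N_6}:
Path 1: N_3 → N_6 ← N_0 → N_5
  N_0 is a fork here and N_0 is conditioned on, so the path is blocked at N_0.
Path 2: N_3 ← N_0 → N_5
  N_0 is a fork here and N_0 is conditioned on, so the path is blocked at N_0.
Path 3: N_3 ← N_2 → N_6 ← N_0 → N_5
  N_2 is a fork here and N_2 is conditioned on, so the path is blocked at N_2.
Path 4: N_3 ← N_2 ← N_1 → N_6 ← N_0 → N_5
  N_2 is a chain here and N_2 is conditioned on, so the path is blocked at N_2.
Path 5: N_3 ← N_1 → N_6 ← N_0 → N_5
  N_0 is a fork here and N_0 is conditioned on, so the path is blocked at N_0.
Path 6: N_3 ← N_1 → N_2 → N_6 ← N_0 → N_5
  N_2 is a chain here and N_2 is conditioned on, so the path is blocked at N_2.
Since every path is blocked, d-separation holds.

Yes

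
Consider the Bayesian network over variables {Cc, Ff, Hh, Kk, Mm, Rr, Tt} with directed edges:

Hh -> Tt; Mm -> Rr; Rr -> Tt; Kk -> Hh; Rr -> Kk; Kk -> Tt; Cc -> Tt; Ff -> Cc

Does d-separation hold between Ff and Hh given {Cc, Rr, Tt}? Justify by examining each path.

Yes

There are 3 undirected paths between Ff and Hh; checking each against the conditioning set {Cc, Rr, Tt}:
  1. Ff → Cc → Tt ← Rr → Kk → Hh — Cc:chain[blocks]; Tt:collider[open]; Rr:fork[blocks]; Kk:chain[open] ⇒ blocked
  2. Ff → Cc → Tt ← Hh — Cc:chain[blocks]; Tt:collider[open] ⇒ blocked
  3. Ff → Cc → Tt ← Kk → Hh — Cc:chain[blocks]; Tt:collider[open]; Kk:fork[open] ⇒ blocked
All paths are blocked; Ff ⊥ Hh | {Cc, Rr, Tt} holds.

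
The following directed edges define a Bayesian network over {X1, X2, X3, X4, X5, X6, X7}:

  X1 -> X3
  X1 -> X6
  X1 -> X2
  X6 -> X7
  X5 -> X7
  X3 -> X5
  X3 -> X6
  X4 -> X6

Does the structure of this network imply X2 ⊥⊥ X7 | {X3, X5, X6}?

Yes

Enumerating the 4 paths from X2 to X7 and testing each for blocking by {X3, X5, X6}:
  1. X2 ← X1 → X6 ← X3 → X5 → X7 — X1:fork[open]; X6:collider[open]; X3:fork[blocks]; X5:chain[blocks] ⇒ blocked
  2. X2 ← X1 → X6 → X7 — X1:fork[open]; X6:chain[blocks] ⇒ blocked
  3. X2 ← X1 → X3 → X6 → X7 — X1:fork[open]; X3:chain[blocks]; X6:chain[blocks] ⇒ blocked
  4. X2 ← X1 → X3 → X5 → X7 — X1:fork[open]; X3:chain[blocks]; X5:chain[blocks] ⇒ blocked
All paths are blocked; X2 ⊥ X7 | {X3, X5, X6} holds.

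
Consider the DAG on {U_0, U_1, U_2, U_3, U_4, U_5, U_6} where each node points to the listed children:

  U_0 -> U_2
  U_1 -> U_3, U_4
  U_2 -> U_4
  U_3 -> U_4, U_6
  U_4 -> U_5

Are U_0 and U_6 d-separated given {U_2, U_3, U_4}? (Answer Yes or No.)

Yes — U_0 and U_6 are d-separated given {U_2, U_3, U_4}.

2 paths connect U_0 and U_6; each must be blocked for d-separation to hold:
Path 1: U_0 → U_2 → U_4 ← U_1 → U_3 → U_6
  U_2 is a chain here and U_2 is conditioned on, so the path is blocked at U_2.
Path 2: U_0 → U_2 → U_4 ← U_3 → U_6
  U_2 is a chain here and U_2 is conditioned on, so the path is blocked at U_2.
All paths are blocked; U_0 ⊥ U_6 | {U_2, U_3, U_4} holds.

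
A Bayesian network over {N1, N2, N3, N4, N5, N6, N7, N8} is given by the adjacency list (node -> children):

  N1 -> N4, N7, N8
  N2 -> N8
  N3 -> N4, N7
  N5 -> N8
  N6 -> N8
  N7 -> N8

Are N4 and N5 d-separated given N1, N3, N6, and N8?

There are 4 undirected paths between N4 and N5; checking each against the conditioning set {N1, N3, N6, N8}:
Path 1: N4 ← N1 → N8 ← N5
  N1 is a fork here and N1 is conditioned on, so the path is blocked at N1.
Path 2: N4 ← N1 → N7 → N8 ← N5
  N1 is a fork here and N1 is conditioned on, so the path is blocked at N1.
Path 3: N4 ← N3 → N7 → N8 ← N5
  N3 is a fork here and N3 is conditioned on, so the path is blocked at N3.
Path 4: N4 ← N3 → N7 ← N1 → N8 ← N5
  N3 is a fork here and N3 is conditioned on, so the path is blocked at N3.
Every path is blocked, so N4 and N5 are d-separated given {N1, N3, N6, N8}.

Yes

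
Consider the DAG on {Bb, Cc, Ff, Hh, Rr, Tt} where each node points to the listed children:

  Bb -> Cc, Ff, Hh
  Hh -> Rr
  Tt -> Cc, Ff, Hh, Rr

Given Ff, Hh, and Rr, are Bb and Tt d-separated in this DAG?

No

We examine all 4 paths between Bb and Tt:
  1. Bb → Hh → Rr ← Tt — Hh:chain[blocks]; Rr:collider[open] ⇒ blocked
  2. Bb → Hh ← Tt — Hh:collider[open] ⇒ active
  3. Bb → Cc ← Tt — Cc:collider[blocks] ⇒ blocked
  4. Bb → Ff ← Tt — Ff:collider[open] ⇒ active
Since the path Bb → Hh ← Tt is active, Bb and Tt are not d-separated given {Ff, Hh, Rr}.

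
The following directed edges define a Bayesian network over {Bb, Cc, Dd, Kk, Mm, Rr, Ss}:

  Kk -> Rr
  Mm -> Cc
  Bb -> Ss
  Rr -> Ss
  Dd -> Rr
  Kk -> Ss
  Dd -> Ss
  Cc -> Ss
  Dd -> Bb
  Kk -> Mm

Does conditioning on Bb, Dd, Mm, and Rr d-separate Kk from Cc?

5 paths connect Kk and Cc; each must be blocked for d-separation to hold:
  1. Kk → Ss ← Cc — Ss:collider[blocks] ⇒ blocked
  2. Kk → Mm → Cc — Mm:chain[blocks] ⇒ blocked
  3. Kk → Rr → Ss ← Cc — Rr:chain[blocks]; Ss:collider[blocks] ⇒ blocked
  4. Kk → Rr ← Dd → Ss ← Cc — Rr:collider[open]; Dd:fork[blocks]; Ss:collider[blocks] ⇒ blocked
  5. Kk → Rr ← Dd → Bb → Ss ← Cc — Rr:collider[open]; Dd:fork[blocks]; Bb:chain[blocks]; Ss:collider[blocks] ⇒ blocked
Since every path is blocked, d-separation holds.

Yes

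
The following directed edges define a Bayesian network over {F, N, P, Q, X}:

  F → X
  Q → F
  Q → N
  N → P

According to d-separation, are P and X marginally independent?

The only undirected path from P to X is:
Path 1: P ← N ← Q → F → X
  N is a chain and N is not conditioned on; Q is a fork and Q is not conditioned on; F is a chain and F is not conditioned on — no node blocks this path, so it is active.
Because an active path exists, P and X are not d-separated.

No — P and X are not d-separated given ∅.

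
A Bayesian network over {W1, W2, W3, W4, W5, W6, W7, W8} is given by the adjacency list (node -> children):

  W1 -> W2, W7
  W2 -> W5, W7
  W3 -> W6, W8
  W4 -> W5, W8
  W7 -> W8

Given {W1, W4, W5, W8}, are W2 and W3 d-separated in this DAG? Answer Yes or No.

No

We examine all 3 paths between W2 and W3:
Path 1: W2 ← W1 → W7 → W8 ← W3
  W1 is a fork here and W1 is conditioned on, so the path is blocked at W1.
Path 2: W2 → W7 → W8 ← W3
  W7 is a chain and W7 is not conditioned on; W8 is a collider and W8 is conditioned on, which opens it — no node blocks this path, so it is active.
Path 3: W2 → W5 ← W4 → W8 ← W3
  W4 is a fork here and W4 is conditioned on, so the path is blocked at W4.
Because an active path exists, W2 and W3 are not d-separated.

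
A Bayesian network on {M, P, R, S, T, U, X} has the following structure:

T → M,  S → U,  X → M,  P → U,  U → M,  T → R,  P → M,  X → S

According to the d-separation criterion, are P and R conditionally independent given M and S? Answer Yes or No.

We examine all 3 paths between P and R:
  1. P → U ← S ← X → M ← T → R — U:collider[open]; S:chain[blocks]; X:fork[open]; M:collider[open]; T:fork[open] ⇒ blocked
  2. P → U → M ← T → R — U:chain[open]; M:collider[open]; T:fork[open] ⇒ active
  3. P → M ← T → R — M:collider[open]; T:fork[open] ⇒ active
Because an active path exists, P and R are not d-separated.

No — P and R are not d-separated given {M, S}.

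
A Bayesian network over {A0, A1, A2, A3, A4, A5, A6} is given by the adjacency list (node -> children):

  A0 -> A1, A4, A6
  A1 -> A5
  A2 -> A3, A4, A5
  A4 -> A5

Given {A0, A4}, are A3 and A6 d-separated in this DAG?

Yes — A3 and A6 are d-separated given {A0, A4}.

4 paths connect A3 and A6; each must be blocked for d-separation to hold:
  1. A3 ← A2 → A5 ← A1 ← A0 → A6 — A2:fork[open]; A5:collider[blocks]; A1:chain[open]; A0:fork[blocks] ⇒ blocked
  2. A3 ← A2 → A5 ← A4 ← A0 → A6 — A2:fork[open]; A5:collider[blocks]; A4:chain[blocks]; A0:fork[blocks] ⇒ blocked
  3. A3 ← A2 → A4 → A5 ← A1 ← A0 → A6 — A2:fork[open]; A4:chain[blocks]; A5:collider[blocks]; A1:chain[open]; A0:fork[blocks] ⇒ blocked
  4. A3 ← A2 → A4 ← A0 → A6 — A2:fork[open]; A4:collider[open]; A0:fork[blocks] ⇒ blocked
All paths are blocked; A3 ⊥ A6 | {A0, A4} holds.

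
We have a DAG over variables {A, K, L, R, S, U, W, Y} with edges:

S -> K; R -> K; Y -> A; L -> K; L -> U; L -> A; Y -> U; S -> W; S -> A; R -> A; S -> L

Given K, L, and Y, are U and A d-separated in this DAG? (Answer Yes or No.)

Yes

Enumerating the 6 paths from U to A and testing each for blocking by {K, L, Y}:
Path 1: U ← L → K ← R → A
  L is a fork here and L is conditioned on, so the path is blocked at L.
Path 2: U ← L → K ← S → A
  L is a fork here and L is conditioned on, so the path is blocked at L.
Path 3: U ← L ← S → K ← R → A
  L is a chain here and L is conditioned on, so the path is blocked at L.
Path 4: U ← L ← S → A
  L is a chain here and L is conditioned on, so the path is blocked at L.
Path 5: U ← L → A
  L is a fork here and L is conditioned on, so the path is blocked at L.
Path 6: U ← Y → A
  Y is a fork here and Y is conditioned on, so the path is blocked at Y.
Every path is blocked, so U and A are d-separated given {K, L, Y}.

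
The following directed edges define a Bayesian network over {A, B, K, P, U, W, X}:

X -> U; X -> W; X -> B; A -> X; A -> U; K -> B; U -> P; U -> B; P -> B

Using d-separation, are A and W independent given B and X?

4 paths connect A and W; each must be blocked for d-separation to hold:
Path 1: A → X → W
  X is a chain here and X is conditioned on, so the path is blocked at X.
Path 2: A → U → P → B ← X → W
  X is a fork here and X is conditioned on, so the path is blocked at X.
Path 3: A → U ← X → W
  X is a fork here and X is conditioned on, so the path is blocked at X.
Path 4: A → U → B ← X → W
  X is a fork here and X is conditioned on, so the path is blocked at X.
Every path is blocked, so A and W are d-separated given {B, X}.

Yes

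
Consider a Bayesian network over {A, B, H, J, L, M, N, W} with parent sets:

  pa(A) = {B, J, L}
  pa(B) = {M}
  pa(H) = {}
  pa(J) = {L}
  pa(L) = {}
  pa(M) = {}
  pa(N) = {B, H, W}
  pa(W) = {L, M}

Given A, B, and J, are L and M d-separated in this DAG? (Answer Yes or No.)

Yes

Enumerating the 6 paths from L to M and testing each for blocking by {A, B, J}:
Path 1: L → W → N ← B ← M
  N is a collider here and neither N nor any of its descendants is conditioned on, so the collider stays closed — the path is blocked at N.
Path 2: L → W ← M
  W is a collider here and neither W nor any of its descendants is conditioned on, so the collider stays closed — the path is blocked at W.
Path 3: L → A ← B → N ← W ← M
  B is a fork here and B is conditioned on, so the path is blocked at B.
Path 4: L → A ← B ← M
  B is a chain here and B is conditioned on, so the path is blocked at B.
Path 5: L → J → A ← B → N ← W ← M
  J is a chain here and J is conditioned on, so the path is blocked at J.
Path 6: L → J → A ← B ← M
  J is a chain here and J is conditioned on, so the path is blocked at J.
Since every path is blocked, d-separation holds.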